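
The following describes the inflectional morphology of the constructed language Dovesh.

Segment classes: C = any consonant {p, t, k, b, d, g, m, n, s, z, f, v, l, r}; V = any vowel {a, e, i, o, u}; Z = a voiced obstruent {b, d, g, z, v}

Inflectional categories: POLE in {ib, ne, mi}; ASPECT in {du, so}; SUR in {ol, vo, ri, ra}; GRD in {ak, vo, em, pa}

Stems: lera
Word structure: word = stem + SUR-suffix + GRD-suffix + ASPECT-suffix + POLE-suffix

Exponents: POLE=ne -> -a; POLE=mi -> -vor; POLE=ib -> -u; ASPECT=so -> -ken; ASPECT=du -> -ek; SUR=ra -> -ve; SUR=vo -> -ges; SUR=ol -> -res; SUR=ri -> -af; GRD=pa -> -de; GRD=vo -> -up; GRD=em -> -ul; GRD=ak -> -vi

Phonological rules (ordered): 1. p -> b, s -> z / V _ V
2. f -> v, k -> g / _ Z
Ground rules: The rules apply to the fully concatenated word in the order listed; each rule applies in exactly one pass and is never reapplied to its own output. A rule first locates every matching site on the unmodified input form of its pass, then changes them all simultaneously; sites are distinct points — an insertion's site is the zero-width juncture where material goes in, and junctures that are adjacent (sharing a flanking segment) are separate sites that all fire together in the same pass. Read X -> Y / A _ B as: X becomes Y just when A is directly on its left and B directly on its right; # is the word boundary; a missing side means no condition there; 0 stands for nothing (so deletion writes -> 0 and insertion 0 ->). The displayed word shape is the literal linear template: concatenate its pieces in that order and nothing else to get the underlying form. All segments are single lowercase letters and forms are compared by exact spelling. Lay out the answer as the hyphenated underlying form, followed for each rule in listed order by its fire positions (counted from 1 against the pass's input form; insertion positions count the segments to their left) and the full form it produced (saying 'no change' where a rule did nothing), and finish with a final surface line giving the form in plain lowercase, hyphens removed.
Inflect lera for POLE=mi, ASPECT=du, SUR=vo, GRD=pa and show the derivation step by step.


underlying: lera-ges-de-ek-vor
1. p -> b, s -> z / V _ V: no change
2. f -> v, k -> g / _ Z: fires at position(s) 11: leragesdeegvor
surface: leragesdeegvor


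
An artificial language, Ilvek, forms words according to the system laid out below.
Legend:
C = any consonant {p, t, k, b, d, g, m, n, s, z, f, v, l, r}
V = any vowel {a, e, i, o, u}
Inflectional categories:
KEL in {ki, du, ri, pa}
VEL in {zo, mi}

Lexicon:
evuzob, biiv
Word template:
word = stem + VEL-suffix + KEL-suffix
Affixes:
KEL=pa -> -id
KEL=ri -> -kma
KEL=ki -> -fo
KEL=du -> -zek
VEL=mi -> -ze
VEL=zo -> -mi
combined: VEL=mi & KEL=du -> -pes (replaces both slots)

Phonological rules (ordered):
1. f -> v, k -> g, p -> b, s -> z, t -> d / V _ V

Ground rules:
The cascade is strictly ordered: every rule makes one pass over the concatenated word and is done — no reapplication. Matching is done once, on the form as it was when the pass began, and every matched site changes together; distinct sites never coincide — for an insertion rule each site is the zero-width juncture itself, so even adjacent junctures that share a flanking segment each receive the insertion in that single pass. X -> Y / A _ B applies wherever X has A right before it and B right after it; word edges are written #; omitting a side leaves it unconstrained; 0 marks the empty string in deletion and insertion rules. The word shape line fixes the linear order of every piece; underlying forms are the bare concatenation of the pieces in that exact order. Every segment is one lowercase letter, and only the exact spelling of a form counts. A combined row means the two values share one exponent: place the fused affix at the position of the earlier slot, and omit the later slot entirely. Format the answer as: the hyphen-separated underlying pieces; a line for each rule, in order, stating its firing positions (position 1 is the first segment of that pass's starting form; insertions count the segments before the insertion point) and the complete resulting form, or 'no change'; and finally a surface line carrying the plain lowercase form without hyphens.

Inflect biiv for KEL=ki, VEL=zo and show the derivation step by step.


underlying: biiv-mi-fo
1. f -> v, k -> g, p -> b, s -> z, t -> d / V _ V: fires at position(s) 7: biivmivo
surface: biivmivo


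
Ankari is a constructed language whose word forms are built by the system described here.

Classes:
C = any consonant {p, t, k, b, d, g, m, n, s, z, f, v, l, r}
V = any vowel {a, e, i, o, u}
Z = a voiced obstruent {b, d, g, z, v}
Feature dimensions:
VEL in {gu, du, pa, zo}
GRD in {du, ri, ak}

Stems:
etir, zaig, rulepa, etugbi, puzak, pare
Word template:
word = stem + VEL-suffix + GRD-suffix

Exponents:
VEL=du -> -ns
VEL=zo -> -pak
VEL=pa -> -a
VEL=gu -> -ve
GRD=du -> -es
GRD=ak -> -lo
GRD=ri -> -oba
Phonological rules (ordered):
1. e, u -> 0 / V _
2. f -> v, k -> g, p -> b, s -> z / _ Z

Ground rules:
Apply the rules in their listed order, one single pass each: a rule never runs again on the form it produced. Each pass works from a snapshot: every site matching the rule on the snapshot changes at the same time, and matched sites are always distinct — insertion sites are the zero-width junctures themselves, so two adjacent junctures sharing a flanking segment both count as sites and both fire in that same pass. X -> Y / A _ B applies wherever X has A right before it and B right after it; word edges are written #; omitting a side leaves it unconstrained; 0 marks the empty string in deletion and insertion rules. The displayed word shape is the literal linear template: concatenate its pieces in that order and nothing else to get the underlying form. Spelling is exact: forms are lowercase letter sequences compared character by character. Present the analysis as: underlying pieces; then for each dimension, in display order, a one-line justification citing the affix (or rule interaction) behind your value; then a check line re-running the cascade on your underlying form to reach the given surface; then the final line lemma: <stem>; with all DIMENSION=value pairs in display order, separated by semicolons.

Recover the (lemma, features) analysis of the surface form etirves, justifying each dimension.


underlying: etir-ve-es
VEL=gu - signalled by the affix -ve
GRD=du - signalled by the affix -es
check: etirvees -> etirves -> etirves
lemma: etir; VEL=gu; GRD=du


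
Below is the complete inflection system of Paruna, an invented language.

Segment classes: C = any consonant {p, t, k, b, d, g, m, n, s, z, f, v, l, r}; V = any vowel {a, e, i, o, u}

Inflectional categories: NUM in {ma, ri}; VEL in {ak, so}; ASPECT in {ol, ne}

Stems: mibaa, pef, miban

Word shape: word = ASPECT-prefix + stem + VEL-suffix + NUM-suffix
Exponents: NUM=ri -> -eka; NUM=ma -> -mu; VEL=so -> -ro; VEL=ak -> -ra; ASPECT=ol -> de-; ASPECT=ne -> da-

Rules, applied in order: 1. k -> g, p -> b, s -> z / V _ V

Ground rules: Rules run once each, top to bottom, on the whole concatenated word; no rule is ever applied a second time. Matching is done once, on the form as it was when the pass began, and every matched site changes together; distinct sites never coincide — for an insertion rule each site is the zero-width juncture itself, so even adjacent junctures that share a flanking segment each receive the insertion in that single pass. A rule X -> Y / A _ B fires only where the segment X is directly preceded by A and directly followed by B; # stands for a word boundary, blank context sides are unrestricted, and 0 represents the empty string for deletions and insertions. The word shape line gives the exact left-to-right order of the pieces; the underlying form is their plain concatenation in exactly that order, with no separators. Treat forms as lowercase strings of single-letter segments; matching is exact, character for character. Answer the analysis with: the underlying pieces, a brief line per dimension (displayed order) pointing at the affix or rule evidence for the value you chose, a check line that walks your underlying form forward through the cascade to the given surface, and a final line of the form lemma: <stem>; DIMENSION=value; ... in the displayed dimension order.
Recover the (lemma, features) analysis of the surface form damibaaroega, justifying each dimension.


underlying: da-mibaa-ro-eka
NUM=ri - signalled by the affix -eka
VEL=so - signalled by the affix -ro
ASPECT=ne - signalled by the affix da-
check: damibaaroeka -> damibaaroega
lemma: mibaa; NUM=ri; VEL=so; ASPECT=ne


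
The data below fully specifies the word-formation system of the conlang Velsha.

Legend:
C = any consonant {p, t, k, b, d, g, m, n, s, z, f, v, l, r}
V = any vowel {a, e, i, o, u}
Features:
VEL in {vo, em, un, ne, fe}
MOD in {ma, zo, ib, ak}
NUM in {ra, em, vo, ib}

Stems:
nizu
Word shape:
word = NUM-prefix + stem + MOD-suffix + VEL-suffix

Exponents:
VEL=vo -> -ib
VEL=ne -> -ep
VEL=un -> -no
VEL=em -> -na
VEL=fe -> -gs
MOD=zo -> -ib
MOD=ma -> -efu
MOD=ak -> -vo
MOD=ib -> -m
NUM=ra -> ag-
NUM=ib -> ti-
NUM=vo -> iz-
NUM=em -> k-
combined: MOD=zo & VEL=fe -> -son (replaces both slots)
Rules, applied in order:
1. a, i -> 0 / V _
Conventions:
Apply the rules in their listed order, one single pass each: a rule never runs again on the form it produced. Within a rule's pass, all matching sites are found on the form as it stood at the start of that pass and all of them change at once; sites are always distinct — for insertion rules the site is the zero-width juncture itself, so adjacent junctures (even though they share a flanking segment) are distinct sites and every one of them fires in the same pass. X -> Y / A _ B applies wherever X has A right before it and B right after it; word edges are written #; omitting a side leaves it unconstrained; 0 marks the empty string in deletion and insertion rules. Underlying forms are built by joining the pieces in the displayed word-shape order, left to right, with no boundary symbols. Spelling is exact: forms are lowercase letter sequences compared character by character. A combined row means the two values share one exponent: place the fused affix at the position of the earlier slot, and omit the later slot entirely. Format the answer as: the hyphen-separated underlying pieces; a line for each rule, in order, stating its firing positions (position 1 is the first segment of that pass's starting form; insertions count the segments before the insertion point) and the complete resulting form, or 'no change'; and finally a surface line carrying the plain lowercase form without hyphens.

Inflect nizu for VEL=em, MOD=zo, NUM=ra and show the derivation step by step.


underlying: ag-nizu-ib-na
1. a, i -> 0 / V _: fires at position(s) 7: agnizubna
surface: agnizubna


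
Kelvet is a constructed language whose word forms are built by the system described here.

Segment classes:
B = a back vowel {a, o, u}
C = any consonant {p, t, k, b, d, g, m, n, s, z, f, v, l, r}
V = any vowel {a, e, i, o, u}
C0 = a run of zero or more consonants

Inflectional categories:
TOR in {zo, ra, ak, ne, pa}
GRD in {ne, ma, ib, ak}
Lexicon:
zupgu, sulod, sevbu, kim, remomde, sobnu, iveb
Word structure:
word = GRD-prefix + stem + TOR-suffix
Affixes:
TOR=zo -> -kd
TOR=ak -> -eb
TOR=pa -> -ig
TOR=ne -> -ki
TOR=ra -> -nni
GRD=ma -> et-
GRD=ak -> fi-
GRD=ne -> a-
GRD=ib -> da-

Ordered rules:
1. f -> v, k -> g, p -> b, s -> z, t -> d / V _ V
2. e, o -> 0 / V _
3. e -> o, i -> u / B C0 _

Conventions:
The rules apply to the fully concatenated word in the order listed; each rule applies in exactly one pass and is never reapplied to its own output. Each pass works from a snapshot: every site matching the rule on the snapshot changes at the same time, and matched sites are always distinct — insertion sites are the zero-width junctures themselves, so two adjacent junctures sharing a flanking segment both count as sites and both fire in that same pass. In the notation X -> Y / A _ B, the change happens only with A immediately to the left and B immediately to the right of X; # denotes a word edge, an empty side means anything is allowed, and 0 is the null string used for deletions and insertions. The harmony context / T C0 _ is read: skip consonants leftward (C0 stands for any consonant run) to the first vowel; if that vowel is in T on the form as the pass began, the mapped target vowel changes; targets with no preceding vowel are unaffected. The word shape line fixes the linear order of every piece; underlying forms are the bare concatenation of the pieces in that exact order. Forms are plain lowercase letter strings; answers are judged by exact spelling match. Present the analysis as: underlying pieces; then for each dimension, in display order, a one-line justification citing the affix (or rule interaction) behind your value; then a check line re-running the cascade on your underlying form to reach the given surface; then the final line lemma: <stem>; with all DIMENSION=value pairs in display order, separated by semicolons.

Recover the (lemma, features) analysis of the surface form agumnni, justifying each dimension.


underlying: a-kim-nni
TOR=ra - signalled by the affix -nni
GRD=ne - signalled by the affix a-
check: akimnni -> agimnni -> agimnni -> agumnni
lemma: kim; TOR=ra; GRD=ne


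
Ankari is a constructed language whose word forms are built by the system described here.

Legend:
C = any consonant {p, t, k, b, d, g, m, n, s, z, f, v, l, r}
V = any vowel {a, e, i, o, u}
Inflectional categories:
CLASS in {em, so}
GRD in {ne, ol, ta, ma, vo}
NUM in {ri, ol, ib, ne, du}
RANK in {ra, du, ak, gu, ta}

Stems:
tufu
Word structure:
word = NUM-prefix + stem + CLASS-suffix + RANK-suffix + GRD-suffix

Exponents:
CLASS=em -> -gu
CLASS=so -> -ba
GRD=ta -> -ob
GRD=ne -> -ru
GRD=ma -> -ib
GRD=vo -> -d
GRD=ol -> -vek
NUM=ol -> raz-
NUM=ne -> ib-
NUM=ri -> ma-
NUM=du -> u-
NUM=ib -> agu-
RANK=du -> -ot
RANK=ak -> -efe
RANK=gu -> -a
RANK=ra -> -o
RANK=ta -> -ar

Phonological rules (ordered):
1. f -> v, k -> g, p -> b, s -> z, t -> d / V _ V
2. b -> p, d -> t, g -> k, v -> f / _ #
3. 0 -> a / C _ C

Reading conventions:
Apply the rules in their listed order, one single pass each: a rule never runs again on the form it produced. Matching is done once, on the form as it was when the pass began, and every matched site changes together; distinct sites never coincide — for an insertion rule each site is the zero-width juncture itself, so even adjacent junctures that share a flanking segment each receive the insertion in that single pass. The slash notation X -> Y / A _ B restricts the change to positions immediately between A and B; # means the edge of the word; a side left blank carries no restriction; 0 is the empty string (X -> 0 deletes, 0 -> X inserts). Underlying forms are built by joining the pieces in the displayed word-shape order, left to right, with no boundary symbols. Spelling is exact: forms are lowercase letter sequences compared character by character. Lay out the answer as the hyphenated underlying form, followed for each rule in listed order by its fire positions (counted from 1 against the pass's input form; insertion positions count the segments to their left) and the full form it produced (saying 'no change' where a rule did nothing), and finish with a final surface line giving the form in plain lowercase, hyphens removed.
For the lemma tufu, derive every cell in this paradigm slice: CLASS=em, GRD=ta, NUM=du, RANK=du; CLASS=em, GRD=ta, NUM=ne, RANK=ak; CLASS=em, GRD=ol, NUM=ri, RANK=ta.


cell CLASS=em, GRD=ta, NUM=du, RANK=du:
underlying: u-tufu-gu-ot-ob
1. f -> v, k -> g, p -> b, s -> z, t -> d / V _ V: fires at position(s) 2, 4, 9: uduvuguodob
2. b -> p, d -> t, g -> k, v -> f / _ #: fires at position(s) 11: uduvuguodop
3. 0 -> a / C _ C: no change
surface: uduvuguodop

cell CLASS=em, GRD=ta, NUM=ne, RANK=ak:
underlying: ib-tufu-gu-efe-ob
1. f -> v, k -> g, p -> b, s -> z, t -> d / V _ V: fires at position(s) 5, 10: ibtuvugueveob
2. b -> p, d -> t, g -> k, v -> f / _ #: fires at position(s) 13: ibtuvugueveop
3. 0 -> a / C _ C: inserts after position(s) 2: ibatuvugueveop
surface: ibatuvugueveop

cell CLASS=em, GRD=ol, NUM=ri, RANK=ta:
underlying: ma-tufu-gu-ar-vek
1. f -> v, k -> g, p -> b, s -> z, t -> d / V _ V: fires at position(s) 3, 5: maduvuguarvek
2. b -> p, d -> t, g -> k, v -> f / _ #: no change
3. 0 -> a / C _ C: inserts after position(s) 10: maduvuguaravek
surface: maduvuguaravek


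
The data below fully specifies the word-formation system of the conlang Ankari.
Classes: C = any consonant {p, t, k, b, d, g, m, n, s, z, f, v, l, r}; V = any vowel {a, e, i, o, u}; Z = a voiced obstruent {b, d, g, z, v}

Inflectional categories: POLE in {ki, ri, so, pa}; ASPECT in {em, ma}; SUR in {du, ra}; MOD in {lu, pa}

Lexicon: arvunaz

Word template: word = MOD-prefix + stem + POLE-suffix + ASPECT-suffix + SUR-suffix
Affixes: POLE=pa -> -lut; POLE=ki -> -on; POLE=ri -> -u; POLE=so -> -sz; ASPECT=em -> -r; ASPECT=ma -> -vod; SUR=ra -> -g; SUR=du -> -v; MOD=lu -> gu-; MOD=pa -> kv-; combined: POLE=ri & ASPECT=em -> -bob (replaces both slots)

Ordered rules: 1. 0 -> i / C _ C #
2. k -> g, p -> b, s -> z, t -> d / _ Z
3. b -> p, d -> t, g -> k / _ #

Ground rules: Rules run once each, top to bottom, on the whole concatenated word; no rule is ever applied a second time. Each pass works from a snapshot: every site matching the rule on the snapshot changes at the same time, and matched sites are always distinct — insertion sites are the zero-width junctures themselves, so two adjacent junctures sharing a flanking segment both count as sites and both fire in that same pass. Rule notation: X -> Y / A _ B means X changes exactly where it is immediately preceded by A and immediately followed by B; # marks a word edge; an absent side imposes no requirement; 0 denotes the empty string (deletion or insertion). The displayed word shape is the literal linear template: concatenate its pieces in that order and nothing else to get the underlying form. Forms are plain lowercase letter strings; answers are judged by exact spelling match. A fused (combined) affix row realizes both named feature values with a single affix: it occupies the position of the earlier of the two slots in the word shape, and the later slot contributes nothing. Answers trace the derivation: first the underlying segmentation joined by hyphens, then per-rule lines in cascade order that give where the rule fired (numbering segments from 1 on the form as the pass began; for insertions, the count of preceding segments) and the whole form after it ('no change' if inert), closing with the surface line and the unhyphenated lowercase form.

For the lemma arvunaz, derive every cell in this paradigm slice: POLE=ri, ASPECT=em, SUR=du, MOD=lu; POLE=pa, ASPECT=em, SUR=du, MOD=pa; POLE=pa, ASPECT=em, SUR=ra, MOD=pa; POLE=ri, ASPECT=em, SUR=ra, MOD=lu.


cell POLE=ri, ASPECT=em, SUR=du, MOD=lu:
underlying: gu-arvunaz-bob-v
1. 0 -> i / C _ C #: inserts after position(s) 12: guarvunazbobiv
2. k -> g, p -> b, s -> z, t -> d / _ Z: no change
3. b -> p, d -> t, g -> k / _ #: no change
surface: guarvunazbobiv

cell POLE=pa, ASPECT=em, SUR=du, MOD=pa:
underlying: kv-arvunaz-lut-r-v
1. 0 -> i / C _ C #: inserts after position(s) 13: kvarvunazlutriv
2. k -> g, p -> b, s -> z, t -> d / _ Z: fires at position(s) 1: gvarvunazlutriv
3. b -> p, d -> t, g -> k / _ #: no change
surface: gvarvunazlutriv

cell POLE=pa, ASPECT=em, SUR=ra, MOD=pa:
underlying: kv-arvunaz-lut-r-g
1. 0 -> i / C _ C #: inserts after position(s) 13: kvarvunazlutrig
2. k -> g, p -> b, s -> z, t -> d / _ Z: fires at position(s) 1: gvarvunazlutrig
3. b -> p, d -> t, g -> k / _ #: fires at position(s) 15: gvarvunazlutrik
surface: gvarvunazlutrik

cell POLE=ri, ASPECT=em, SUR=ra, MOD=lu:
underlying: gu-arvunaz-bob-g
1. 0 -> i / C _ C #: inserts after position(s) 12: guarvunazbobig
2. k -> g, p -> b, s -> z, t -> d / _ Z: no change
3. b -> p, d -> t, g -> k / _ #: fires at position(s) 14: guarvunazbobik
surface: guarvunazbobik


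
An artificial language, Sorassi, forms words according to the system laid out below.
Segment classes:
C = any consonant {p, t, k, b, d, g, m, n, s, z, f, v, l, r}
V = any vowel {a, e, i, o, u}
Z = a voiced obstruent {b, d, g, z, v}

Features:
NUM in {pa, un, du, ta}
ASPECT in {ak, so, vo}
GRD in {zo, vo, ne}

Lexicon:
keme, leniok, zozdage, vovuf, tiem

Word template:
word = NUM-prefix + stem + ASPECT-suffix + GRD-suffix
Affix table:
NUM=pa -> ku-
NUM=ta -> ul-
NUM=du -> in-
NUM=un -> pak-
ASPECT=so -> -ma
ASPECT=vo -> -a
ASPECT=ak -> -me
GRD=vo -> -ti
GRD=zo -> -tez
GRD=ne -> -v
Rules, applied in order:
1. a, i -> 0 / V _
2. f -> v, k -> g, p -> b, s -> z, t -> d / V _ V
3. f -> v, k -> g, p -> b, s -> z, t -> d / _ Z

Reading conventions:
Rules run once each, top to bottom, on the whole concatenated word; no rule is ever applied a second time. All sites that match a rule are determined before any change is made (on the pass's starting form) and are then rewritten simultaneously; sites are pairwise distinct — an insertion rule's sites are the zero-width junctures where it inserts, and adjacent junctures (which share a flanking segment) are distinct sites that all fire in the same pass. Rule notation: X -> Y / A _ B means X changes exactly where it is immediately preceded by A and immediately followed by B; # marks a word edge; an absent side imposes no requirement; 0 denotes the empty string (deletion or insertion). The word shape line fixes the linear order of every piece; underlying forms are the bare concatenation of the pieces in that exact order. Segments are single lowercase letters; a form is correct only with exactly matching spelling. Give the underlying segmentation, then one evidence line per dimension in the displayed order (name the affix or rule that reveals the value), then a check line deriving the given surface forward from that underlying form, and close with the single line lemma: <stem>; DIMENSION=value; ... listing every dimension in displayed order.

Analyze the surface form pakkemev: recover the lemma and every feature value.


underlying: pak-keme-a-v
NUM=un - signalled by the affix pak-
ASPECT=vo - signalled by the affix -a
GRD=ne - signalled by the affix -v
check: pakkemeav -> pakkemev -> pakkemev -> pakkemev
lemma: keme; NUM=un; ASPECT=vo; GRD=ne


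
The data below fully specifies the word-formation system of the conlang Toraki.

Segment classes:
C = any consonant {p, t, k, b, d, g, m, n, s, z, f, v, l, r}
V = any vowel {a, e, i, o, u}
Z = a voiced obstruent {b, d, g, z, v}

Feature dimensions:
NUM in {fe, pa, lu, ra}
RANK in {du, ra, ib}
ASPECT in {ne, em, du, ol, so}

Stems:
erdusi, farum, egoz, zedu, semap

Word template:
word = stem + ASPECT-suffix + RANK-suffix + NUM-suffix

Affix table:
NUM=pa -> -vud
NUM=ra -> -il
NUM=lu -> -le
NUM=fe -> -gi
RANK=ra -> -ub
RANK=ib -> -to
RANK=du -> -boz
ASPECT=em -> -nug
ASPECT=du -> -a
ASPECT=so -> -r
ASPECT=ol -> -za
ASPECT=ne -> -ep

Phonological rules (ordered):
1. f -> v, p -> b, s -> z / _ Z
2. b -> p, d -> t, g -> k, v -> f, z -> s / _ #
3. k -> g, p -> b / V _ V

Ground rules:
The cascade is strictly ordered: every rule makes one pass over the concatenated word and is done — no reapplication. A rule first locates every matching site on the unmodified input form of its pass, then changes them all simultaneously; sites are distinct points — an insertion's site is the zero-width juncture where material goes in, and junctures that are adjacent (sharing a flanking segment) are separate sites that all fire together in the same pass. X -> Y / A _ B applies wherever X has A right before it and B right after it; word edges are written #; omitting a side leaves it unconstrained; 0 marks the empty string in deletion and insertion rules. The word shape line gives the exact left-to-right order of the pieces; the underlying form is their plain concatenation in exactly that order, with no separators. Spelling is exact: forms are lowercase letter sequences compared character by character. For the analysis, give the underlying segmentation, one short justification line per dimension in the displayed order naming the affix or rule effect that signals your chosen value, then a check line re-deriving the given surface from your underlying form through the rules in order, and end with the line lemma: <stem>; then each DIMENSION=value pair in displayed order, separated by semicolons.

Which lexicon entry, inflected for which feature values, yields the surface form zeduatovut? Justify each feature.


underlying: zedu-a-to-vud
NUM=pa - signalled by the affix -vud
RANK=ib - signalled by the affix -to
ASPECT=du - signalled by the affix -a
check: zeduatovud -> zeduatovud -> zeduatovut -> zeduatovut
lemma: zedu; NUM=pa; RANK=ib; ASPECT=du


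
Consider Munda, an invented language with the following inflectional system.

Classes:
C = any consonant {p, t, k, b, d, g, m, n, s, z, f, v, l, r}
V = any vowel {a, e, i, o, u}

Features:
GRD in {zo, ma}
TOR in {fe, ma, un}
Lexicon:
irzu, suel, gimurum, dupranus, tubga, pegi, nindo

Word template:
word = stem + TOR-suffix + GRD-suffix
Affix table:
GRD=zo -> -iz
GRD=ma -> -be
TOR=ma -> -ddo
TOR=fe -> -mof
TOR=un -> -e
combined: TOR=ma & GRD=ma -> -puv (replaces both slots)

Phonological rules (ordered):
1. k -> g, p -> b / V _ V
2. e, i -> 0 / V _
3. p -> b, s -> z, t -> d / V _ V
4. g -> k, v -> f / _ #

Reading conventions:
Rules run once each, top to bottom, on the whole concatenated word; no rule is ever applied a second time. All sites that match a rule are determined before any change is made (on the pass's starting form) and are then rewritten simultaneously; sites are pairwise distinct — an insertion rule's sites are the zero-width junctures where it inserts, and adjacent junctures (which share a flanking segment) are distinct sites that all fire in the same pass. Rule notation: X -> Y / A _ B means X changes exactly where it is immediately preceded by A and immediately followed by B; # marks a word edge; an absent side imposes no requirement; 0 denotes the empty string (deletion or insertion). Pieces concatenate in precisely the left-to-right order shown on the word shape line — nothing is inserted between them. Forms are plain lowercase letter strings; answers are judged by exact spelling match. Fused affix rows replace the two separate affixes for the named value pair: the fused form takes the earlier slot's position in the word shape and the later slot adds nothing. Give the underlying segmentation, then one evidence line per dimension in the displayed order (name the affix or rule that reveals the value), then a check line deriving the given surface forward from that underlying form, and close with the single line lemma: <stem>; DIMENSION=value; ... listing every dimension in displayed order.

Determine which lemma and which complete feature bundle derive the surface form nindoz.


underlying: nindo-e-iz
GRD=zo - signalled by the affix -iz
TOR=un - signalled by the affix -e
check: nindoeiz -> nindoeiz -> nindoz -> nindoz -> nindoz
lemma: nindo; GRD=zo; TOR=un


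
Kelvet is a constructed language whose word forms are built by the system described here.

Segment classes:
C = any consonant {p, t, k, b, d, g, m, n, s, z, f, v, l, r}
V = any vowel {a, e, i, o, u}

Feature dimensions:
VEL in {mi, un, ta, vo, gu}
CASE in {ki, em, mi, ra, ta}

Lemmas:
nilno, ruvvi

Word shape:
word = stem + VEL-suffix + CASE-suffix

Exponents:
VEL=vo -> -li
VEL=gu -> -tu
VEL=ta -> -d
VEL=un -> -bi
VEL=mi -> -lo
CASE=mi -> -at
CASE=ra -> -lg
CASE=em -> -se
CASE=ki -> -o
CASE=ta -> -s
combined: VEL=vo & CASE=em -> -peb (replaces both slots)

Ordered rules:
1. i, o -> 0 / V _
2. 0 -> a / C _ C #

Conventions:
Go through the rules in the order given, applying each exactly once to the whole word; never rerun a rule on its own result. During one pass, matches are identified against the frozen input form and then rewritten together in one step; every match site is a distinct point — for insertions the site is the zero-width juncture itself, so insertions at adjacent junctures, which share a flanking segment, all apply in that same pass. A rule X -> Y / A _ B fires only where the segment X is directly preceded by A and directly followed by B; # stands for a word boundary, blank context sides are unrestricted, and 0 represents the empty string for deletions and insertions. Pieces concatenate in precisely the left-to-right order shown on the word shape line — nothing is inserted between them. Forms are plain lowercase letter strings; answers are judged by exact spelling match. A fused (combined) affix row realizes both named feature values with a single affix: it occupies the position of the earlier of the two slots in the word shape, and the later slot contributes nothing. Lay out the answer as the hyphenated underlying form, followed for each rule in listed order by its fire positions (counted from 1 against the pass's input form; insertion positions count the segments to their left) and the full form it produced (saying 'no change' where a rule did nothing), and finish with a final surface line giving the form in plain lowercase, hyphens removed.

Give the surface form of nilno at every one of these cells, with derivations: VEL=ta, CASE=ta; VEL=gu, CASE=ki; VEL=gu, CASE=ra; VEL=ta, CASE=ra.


cell VEL=ta, CASE=ta:
underlying: nilno-d-s
1. i, o -> 0 / V _: no change
2. 0 -> a / C _ C #: inserts after position(s) 6: nilnodas
surface: nilnodas

cell VEL=gu, CASE=ki:
underlying: nilno-tu-o
1. i, o -> 0 / V _: fires at position(s) 8: nilnotu
2. 0 -> a / C _ C #: no change
surface: nilnotu

cell VEL=gu, CASE=ra:
underlying: nilno-tu-lg
1. i, o -> 0 / V _: no change
2. 0 -> a / C _ C #: inserts after position(s) 8: nilnotulag
surface: nilnotulag

cell VEL=ta, CASE=ra:
underlying: nilno-d-lg
1. i, o -> 0 / V _: no change
2. 0 -> a / C _ C #: inserts after position(s) 7: nilnodlag
surface: nilnodlag


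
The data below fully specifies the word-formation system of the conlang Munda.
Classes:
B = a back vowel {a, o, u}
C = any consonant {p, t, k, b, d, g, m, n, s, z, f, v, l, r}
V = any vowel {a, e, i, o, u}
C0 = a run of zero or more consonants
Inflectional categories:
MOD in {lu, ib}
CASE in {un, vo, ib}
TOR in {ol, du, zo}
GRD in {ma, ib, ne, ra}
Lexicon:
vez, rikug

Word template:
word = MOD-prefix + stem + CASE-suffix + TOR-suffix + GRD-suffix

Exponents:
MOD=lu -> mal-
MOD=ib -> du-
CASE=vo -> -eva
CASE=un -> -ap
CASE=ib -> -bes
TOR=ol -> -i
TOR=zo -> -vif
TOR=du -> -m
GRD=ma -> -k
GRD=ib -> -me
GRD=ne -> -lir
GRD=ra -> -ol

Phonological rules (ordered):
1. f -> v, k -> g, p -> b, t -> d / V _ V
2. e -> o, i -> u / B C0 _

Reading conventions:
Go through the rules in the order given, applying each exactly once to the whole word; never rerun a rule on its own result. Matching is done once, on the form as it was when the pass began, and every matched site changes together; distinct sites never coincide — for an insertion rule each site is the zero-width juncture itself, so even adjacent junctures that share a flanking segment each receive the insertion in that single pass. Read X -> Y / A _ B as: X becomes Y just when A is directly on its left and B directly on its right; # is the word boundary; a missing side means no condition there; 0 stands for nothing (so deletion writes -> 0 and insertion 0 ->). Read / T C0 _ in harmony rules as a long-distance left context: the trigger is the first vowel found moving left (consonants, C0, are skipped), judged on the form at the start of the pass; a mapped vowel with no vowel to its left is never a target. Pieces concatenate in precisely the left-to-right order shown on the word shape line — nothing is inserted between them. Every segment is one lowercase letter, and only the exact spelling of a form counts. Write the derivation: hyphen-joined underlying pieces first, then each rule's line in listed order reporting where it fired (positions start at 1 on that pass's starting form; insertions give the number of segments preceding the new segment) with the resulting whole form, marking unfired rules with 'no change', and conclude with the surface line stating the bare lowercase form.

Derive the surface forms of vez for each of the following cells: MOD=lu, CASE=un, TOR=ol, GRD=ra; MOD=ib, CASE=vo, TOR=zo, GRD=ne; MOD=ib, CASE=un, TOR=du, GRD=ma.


cell MOD=lu, CASE=un, TOR=ol, GRD=ra:
underlying: mal-vez-ap-i-ol
1. f -> v, k -> g, p -> b, t -> d / V _ V: fires at position(s) 8: malvezabiol
2. e -> o, i -> u / B C0 _: fires at position(s) 5, 9: malvozabuol
surface: malvozabuol

cell MOD=ib, CASE=vo, TOR=zo, GRD=ne:
underlying: du-vez-eva-vif-lir
1. f -> v, k -> g, p -> b, t -> d / V _ V: no change
2. e -> o, i -> u / B C0 _: fires at position(s) 4, 10: duvozevavuflir
surface: duvozevavuflir

cell MOD=ib, CASE=un, TOR=du, GRD=ma:
underlying: du-vez-ap-m-k
1. f -> v, k -> g, p -> b, t -> d / V _ V: no change
2. e -> o, i -> u / B C0 _: fires at position(s) 4: duvozapmk
surface: duvozapmk


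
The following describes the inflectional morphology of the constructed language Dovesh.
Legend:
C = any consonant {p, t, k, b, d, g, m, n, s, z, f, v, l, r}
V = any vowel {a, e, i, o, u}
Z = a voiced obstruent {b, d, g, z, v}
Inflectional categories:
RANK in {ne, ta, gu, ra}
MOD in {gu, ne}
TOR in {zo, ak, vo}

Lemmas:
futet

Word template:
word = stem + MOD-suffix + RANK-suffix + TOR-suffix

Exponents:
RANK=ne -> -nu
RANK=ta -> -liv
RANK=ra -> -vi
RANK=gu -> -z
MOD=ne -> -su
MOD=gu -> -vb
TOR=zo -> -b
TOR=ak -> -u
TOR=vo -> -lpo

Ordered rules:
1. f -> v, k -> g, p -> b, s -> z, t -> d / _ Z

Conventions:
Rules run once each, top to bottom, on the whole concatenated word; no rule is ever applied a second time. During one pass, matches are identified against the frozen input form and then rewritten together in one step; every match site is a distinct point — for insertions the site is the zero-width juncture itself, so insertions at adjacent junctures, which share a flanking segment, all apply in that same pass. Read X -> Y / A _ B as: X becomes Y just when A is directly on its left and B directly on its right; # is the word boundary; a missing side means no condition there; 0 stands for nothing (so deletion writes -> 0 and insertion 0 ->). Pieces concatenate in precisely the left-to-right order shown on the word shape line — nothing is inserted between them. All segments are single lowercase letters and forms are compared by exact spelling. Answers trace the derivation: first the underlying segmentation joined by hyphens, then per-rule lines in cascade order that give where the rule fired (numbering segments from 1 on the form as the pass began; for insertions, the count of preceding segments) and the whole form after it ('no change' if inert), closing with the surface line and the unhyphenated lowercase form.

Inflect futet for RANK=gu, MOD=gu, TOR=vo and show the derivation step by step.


underlying: futet-vb-z-lpo
1. f -> v, k -> g, p -> b, s -> z, t -> d / _ Z: fires at position(s) 5: futedvbzlpo
surface: futedvbzlpo


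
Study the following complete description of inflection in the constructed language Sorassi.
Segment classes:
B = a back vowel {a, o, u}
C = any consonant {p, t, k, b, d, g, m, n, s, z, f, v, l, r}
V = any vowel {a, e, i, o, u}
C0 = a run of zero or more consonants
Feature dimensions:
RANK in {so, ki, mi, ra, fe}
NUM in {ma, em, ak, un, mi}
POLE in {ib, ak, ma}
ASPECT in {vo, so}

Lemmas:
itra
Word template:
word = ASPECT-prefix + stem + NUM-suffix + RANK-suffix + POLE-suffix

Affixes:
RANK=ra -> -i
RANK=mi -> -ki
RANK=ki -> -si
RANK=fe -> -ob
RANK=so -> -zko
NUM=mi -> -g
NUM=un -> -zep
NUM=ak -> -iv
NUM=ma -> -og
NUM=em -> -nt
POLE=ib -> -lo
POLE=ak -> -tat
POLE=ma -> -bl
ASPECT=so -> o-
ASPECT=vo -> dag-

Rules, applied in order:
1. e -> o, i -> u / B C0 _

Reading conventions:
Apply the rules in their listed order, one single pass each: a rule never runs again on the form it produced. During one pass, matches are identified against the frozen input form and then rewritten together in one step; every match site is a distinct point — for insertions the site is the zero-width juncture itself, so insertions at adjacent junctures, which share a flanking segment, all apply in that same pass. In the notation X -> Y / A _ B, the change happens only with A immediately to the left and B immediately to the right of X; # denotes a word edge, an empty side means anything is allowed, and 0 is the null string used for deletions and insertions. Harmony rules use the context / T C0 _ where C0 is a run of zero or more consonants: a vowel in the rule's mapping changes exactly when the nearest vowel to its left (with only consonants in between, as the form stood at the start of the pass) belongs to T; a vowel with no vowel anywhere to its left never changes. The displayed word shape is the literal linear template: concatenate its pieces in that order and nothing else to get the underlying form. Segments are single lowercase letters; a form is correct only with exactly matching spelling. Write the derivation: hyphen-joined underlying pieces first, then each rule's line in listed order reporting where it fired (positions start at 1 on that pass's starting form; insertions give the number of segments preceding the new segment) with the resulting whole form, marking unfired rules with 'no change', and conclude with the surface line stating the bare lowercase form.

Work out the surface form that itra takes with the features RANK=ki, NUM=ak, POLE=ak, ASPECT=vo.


underlying: dag-itra-iv-si-tat
1. e -> o, i -> u / B C0 _: fires at position(s) 4, 8: dagutrauvsitat
surface: dagutrauvsitat


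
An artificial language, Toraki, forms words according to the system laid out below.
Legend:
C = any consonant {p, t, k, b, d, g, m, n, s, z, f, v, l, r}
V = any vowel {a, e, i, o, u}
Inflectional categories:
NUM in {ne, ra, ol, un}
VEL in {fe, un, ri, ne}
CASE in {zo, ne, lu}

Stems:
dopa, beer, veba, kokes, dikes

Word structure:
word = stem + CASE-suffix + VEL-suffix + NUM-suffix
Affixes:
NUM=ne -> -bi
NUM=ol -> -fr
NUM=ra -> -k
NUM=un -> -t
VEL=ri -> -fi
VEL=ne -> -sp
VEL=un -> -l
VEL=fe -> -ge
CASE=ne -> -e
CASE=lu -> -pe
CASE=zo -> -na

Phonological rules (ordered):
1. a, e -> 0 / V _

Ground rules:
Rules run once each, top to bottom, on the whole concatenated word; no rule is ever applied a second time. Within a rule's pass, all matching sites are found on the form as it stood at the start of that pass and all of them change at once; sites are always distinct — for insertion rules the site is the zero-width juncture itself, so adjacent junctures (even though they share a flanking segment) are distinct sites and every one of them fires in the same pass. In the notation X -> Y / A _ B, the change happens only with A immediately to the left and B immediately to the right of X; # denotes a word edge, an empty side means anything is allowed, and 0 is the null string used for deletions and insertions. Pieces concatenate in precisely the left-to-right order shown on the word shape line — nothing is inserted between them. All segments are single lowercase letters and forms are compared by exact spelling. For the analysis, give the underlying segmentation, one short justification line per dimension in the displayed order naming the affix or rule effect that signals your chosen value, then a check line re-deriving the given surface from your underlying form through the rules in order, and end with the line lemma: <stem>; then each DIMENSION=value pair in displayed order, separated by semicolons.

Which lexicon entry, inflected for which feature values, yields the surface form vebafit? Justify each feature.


underlying: veba-e-fi-t
NUM=un - signalled by the affix -t
VEL=ri - signalled by the affix -fi
CASE=ne - signalled by the affix -e
check: vebaefit -> vebafit
lemma: veba; NUM=un; VEL=ri; CASE=ne


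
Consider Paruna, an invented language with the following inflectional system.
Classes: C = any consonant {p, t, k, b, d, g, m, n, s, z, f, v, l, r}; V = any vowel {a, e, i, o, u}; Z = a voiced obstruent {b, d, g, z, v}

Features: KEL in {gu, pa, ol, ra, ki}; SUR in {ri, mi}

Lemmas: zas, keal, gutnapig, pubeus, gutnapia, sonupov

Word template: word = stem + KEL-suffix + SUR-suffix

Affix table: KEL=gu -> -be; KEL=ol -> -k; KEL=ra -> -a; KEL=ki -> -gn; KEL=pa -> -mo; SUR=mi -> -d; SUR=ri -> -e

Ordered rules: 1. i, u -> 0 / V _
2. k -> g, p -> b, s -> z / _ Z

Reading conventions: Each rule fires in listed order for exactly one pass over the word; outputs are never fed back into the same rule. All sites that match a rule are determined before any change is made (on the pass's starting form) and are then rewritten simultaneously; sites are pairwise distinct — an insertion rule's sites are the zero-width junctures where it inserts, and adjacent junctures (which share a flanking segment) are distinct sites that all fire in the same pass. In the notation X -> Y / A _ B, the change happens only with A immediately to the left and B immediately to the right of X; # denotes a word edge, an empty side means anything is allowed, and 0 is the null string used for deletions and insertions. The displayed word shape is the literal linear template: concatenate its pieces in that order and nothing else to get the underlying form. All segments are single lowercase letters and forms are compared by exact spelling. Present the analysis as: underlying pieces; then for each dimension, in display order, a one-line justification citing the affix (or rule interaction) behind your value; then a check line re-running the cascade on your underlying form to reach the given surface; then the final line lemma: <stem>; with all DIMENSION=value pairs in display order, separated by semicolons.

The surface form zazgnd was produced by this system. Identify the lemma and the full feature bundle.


underlying: zas-gn-d
KEL=ki - signalled by the affix -gn
SUR=mi - signalled by the affix -d
check: zasgnd -> zasgnd -> zazgnd
lemma: zas; KEL=ki; SUR=mi
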